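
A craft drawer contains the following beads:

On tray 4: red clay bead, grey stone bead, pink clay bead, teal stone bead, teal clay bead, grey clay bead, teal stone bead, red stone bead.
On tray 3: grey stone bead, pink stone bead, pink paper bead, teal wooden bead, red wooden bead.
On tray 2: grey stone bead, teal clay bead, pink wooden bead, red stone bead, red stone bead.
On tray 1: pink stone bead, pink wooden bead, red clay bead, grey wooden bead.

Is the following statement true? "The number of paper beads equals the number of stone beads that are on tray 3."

paper beads: 1.
stone beads on tray 3: 2.
The claim requires 1 = 2, which does not hold.

False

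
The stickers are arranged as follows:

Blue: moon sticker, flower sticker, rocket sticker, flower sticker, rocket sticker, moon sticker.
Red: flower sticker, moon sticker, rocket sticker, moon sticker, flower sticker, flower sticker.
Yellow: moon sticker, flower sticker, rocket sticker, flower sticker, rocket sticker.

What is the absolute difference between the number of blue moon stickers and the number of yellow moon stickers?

1

blue moon stickers: 2. yellow moon stickers: 1.
|2 − 1| = 2 − 1 = 1.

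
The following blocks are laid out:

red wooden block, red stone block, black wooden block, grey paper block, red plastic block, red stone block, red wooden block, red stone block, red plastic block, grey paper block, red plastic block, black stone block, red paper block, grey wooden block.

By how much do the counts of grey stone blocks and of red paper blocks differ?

grey stone blocks: 0. red paper blocks: 1.
|0 − 1| = 1 − 0 = 1.

1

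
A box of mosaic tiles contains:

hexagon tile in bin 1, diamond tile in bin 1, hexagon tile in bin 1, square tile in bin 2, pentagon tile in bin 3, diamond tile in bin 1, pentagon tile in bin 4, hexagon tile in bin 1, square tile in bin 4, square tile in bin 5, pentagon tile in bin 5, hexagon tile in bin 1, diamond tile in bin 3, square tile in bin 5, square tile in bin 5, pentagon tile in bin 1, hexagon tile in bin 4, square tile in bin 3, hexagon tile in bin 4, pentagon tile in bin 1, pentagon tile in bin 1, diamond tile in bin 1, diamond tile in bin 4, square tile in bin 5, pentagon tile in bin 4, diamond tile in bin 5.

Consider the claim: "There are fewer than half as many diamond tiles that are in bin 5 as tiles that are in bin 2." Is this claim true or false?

diamond tiles in bin 5: 1.
tiles in bin 2: 1.
The claim requires 2 × 1 = 2 < 1, which does not hold.

False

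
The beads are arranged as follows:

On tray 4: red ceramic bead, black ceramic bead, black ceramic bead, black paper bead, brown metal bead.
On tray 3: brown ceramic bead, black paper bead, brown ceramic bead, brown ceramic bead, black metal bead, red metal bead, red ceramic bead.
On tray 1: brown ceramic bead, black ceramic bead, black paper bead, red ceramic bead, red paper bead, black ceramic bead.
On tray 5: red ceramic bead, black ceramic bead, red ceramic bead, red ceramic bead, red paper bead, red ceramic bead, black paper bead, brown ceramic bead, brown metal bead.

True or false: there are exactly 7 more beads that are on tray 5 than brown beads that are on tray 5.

beads on tray 5: 9.
brown beads on tray 5: 2.
The claim requires 9 − 2 (= 7) to equal 7, which holds.

True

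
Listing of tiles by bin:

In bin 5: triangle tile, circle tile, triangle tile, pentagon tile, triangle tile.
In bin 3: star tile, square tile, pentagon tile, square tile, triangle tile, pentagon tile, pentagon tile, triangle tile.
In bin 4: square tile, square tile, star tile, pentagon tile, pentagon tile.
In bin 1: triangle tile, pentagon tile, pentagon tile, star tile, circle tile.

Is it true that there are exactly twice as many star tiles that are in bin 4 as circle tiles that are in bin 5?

star tiles in bin 4: 1.
circle tiles in bin 5: 1.
The claim requires 1 = 2 × 1 = 2, which does not hold.

False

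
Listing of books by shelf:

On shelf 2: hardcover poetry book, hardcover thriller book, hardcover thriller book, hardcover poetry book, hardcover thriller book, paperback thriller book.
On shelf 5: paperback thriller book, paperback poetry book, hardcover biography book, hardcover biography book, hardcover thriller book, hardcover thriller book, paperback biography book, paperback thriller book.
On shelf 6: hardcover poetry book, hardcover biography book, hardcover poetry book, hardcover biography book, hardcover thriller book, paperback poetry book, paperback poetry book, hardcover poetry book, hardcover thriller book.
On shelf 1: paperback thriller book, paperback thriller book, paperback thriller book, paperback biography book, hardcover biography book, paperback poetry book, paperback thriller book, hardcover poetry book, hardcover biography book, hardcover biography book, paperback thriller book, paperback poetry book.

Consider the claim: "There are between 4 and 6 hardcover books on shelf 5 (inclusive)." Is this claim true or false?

hardcover books on shelf 5: 4.
The claim requires 4 ≤ 4 ≤ 6, which holds.

True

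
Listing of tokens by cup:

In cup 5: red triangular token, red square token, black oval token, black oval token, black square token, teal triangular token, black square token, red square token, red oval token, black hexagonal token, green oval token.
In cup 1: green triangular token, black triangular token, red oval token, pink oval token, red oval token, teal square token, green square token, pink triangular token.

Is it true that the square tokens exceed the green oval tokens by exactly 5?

True

square tokens: 6.
green oval tokens: 1.
The claim requires 6 − 1 (= 5) to equal 5, which holds.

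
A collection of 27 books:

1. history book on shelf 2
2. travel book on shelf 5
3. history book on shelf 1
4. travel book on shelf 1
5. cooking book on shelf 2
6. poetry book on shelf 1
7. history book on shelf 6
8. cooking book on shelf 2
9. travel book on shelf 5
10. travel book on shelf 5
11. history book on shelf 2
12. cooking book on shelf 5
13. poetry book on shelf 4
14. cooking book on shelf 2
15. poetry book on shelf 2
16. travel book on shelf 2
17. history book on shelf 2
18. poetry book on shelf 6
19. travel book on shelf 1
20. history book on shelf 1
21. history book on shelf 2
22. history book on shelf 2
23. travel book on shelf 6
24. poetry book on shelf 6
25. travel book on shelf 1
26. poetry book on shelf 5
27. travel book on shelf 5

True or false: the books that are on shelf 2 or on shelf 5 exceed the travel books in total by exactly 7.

books on shelf 2 or on shelf 5: 16.
travel books: 9.
The claim requires 16 − 9 (= 7) to equal 7, which holds.

True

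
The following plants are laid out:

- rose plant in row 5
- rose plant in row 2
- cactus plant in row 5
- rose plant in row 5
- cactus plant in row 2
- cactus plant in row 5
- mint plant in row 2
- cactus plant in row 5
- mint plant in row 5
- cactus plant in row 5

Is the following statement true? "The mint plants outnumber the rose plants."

There are 2 mint plants.
There are 3 rose plants.
The claim requires 2 > 3, which does not hold.

False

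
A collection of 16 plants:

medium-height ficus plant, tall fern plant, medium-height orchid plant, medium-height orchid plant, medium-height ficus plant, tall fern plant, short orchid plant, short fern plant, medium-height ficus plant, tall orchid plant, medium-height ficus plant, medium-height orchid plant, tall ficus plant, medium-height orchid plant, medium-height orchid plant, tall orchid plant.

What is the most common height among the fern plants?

tall

Counts by height (restricted to fern plants): tall 2, short 1.
The maximum is 2, held uniquely by tall.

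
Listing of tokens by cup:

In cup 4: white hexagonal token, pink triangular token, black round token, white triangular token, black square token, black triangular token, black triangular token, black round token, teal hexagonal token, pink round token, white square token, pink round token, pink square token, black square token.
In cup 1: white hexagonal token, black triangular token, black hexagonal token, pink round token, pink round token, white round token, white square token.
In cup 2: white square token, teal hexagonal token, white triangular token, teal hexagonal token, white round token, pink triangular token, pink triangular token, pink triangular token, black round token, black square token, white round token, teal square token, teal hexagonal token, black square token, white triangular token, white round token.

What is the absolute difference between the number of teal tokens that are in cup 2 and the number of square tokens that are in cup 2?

teal tokens in cup 2: 4. square tokens in cup 2: 4.
|4 − 4| = 4 − 4 = 0.

0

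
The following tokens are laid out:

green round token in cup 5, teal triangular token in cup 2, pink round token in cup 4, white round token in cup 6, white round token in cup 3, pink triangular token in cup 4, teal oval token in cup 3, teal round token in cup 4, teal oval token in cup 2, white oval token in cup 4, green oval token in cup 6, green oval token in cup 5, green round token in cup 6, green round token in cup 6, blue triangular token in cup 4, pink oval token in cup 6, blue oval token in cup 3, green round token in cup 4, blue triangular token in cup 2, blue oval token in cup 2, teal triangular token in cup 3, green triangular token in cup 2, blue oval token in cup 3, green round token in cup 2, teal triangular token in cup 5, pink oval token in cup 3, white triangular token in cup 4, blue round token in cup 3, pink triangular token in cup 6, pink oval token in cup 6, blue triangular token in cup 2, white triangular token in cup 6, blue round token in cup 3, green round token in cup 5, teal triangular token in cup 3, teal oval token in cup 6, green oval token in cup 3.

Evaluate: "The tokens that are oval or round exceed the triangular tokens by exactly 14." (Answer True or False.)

tokens that are oval or round: 25.
triangular tokens: 12.
The claim requires 25 − 12 (= 13) to equal 14, which does not hold.

False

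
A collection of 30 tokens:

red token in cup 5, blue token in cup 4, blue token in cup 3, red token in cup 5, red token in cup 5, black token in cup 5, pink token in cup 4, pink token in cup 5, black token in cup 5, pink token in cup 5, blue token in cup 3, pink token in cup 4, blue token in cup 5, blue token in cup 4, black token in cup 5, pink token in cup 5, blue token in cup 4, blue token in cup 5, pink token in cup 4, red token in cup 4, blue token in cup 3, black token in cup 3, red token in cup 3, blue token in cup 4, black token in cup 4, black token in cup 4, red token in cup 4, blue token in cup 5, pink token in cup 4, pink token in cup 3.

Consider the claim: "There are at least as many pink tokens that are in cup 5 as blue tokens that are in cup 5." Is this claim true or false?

|pink tokens in cup 5| = 3.
|blue tokens in cup 5| = 3.
The claim requires 3 ≥ 3, which holds.

True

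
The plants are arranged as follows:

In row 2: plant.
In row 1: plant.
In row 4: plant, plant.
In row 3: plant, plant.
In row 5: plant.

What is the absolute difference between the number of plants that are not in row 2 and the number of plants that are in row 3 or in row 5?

plants that are not in row 2: 6. plants in row 3 or in row 5: 3.
|6 − 3| = 6 − 3 = 3.

3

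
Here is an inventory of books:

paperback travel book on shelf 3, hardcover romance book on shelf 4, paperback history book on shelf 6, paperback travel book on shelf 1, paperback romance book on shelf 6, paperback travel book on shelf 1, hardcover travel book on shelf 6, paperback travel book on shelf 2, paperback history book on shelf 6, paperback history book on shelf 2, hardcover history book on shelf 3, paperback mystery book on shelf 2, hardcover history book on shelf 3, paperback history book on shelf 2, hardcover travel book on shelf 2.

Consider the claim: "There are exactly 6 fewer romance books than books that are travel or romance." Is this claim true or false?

romance books: 2.
books that are travel or romance: 8.
The claim requires 8 − 2 (= 6) to equal 6, which holds.

True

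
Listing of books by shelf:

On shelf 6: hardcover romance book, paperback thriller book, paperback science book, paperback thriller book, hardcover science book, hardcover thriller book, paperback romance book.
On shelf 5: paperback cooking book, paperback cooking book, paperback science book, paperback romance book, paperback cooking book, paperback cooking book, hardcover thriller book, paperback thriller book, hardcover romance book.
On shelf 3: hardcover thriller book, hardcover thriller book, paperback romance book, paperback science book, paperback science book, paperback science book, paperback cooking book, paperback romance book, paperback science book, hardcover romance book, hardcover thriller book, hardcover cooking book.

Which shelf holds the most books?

Counts by shelf: shelf 3→12, shelf 5→9, shelf 6→7.
The maximum is 12, held uniquely by shelf 3.

shelf 3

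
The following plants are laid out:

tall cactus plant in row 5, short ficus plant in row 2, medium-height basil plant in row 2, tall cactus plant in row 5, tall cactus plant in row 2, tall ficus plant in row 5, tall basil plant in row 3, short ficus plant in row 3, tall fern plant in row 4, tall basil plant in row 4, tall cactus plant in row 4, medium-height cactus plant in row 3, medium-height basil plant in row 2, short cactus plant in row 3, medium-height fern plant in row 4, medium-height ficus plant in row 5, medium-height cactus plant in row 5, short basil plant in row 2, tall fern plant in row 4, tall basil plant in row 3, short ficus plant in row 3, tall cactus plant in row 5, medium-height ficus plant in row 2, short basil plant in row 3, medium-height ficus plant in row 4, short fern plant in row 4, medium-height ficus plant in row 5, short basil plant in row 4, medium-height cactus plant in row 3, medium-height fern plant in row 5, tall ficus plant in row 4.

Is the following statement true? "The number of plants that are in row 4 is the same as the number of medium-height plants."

There are 9 plants in row 4.
There are 11 medium-height plants.
The claim requires 9 = 11, which does not hold.

False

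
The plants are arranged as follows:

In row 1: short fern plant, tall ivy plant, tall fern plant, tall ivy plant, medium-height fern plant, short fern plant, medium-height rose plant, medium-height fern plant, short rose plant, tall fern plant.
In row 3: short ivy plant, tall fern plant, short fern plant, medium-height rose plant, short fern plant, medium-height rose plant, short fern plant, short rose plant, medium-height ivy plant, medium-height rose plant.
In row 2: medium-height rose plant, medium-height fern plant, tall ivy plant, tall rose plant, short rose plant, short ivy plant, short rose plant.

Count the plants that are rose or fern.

21

fern: 11; rose: 10; together 11 + 10 = 21.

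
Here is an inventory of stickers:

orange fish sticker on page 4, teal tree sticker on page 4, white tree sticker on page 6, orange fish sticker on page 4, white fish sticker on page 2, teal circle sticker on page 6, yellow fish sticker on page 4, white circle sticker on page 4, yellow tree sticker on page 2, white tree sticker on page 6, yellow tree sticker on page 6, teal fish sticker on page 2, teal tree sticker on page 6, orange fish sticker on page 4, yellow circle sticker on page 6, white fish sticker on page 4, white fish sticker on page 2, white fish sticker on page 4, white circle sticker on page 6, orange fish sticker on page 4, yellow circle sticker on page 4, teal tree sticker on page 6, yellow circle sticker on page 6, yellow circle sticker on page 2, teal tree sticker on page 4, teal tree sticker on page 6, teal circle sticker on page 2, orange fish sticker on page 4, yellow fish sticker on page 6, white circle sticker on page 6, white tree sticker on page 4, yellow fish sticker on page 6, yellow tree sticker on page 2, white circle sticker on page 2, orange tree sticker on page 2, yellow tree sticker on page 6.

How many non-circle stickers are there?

Total stickers: 36; with the excluded value: 10; remaining 36 − 10 = 26.

26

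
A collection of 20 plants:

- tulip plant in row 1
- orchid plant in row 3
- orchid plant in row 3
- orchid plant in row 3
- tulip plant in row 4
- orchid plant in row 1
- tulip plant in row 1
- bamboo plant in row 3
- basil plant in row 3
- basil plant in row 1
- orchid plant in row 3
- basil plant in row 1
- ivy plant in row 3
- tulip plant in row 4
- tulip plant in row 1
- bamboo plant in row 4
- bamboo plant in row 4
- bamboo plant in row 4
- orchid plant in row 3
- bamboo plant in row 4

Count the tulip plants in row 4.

2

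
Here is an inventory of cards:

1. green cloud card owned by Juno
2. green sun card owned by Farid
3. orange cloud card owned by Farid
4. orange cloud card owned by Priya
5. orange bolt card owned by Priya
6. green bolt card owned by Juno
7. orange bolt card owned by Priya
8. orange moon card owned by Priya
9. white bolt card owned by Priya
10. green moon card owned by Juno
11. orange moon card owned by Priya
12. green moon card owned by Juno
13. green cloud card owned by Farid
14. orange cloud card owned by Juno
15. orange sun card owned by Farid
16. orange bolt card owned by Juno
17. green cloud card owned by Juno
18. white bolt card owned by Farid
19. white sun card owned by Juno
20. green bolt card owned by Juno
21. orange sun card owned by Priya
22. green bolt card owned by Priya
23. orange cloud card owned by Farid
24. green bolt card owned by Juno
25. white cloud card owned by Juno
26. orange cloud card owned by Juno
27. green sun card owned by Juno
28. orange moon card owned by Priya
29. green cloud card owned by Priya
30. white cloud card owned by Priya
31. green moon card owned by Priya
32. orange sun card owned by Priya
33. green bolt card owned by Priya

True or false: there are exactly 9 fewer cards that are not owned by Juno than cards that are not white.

|cards that are not owned by Juno| = 20.
|cards that are not white| = 28.
The claim requires 28 − 20 (= 8) to equal 9, which does not hold.

False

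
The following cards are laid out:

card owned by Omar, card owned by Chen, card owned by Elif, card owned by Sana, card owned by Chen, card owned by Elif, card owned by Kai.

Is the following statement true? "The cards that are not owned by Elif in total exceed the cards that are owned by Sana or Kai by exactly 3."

True

|cards that are not owned by Elif| = 5.
|cards owned by Sana or Kai| = 2.
The claim requires 5 − 2 (= 3) to equal 3, which holds.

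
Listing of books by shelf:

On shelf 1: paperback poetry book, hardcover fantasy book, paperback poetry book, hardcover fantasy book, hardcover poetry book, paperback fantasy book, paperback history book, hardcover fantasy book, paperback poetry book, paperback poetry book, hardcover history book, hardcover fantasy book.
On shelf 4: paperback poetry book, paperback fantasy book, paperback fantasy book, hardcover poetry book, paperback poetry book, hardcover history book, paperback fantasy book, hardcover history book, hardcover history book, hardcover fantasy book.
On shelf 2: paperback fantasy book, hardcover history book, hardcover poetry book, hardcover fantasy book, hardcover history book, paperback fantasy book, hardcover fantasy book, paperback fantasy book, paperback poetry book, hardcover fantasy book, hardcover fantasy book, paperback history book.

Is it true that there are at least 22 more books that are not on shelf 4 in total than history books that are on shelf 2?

There are 24 books that are not on shelf 4.
There are 3 history books on shelf 2.
The claim requires 24 − 3 = 21 ≥ 22, which does not hold.

False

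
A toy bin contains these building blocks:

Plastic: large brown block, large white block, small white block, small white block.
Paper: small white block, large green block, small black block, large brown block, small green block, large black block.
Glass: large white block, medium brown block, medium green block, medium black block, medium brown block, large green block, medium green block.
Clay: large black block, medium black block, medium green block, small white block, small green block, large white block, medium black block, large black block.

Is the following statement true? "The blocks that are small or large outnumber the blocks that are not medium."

False

blocks that are small or large: 17.
blocks that are not medium: 17.
The claim requires 17 > 17, which does not hold.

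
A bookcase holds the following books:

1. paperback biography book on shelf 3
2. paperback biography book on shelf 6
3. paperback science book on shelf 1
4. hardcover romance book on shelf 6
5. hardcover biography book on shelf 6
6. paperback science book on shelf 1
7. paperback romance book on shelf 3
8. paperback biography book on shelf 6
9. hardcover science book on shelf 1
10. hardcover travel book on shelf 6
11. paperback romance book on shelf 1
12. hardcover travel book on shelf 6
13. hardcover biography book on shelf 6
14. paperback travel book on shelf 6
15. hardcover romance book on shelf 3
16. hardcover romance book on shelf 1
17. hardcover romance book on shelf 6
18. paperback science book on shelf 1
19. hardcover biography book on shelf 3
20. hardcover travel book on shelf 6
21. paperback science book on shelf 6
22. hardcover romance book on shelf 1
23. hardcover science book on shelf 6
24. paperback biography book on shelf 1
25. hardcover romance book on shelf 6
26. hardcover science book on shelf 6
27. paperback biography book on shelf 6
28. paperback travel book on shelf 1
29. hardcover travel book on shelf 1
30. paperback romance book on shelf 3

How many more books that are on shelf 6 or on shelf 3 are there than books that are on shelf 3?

15

books on shelf 6 or on shelf 3: 20.
books on shelf 3: 5.
20 − 5 = 15.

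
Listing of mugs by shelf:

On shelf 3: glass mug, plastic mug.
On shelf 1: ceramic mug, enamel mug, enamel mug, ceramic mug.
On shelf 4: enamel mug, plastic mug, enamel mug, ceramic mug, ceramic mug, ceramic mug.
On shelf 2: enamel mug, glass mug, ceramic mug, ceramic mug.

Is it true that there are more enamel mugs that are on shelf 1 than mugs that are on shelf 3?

|enamel mugs on shelf 1| = 2.
|mugs on shelf 3| = 2.
The claim requires 2 > 2, which does not hold.

False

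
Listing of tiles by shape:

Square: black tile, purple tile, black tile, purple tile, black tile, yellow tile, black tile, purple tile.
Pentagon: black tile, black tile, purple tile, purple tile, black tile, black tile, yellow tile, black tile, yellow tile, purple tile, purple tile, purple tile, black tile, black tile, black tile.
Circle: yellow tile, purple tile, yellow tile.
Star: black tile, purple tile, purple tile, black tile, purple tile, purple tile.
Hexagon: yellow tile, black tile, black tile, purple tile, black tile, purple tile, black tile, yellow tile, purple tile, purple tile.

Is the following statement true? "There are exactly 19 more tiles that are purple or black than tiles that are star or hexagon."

There are 35 tiles that are purple or black.
There are 16 tiles that are star or hexagon.
The claim requires 35 − 16 (= 19) to equal 19, which holds.

True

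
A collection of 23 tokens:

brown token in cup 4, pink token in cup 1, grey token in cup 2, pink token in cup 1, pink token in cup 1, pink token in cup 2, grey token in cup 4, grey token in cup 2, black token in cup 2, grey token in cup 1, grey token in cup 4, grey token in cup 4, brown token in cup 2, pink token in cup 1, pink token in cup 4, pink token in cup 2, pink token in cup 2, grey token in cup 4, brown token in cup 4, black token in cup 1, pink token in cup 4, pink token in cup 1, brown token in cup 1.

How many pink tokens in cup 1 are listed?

5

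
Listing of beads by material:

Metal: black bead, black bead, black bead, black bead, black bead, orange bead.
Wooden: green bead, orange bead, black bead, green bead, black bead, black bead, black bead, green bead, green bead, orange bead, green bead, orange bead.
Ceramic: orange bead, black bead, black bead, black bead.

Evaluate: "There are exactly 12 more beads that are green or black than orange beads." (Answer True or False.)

True

There are 17 beads that are green or black.
There are 5 orange beads.
The claim requires 17 − 5 (= 12) to equal 12, which holds.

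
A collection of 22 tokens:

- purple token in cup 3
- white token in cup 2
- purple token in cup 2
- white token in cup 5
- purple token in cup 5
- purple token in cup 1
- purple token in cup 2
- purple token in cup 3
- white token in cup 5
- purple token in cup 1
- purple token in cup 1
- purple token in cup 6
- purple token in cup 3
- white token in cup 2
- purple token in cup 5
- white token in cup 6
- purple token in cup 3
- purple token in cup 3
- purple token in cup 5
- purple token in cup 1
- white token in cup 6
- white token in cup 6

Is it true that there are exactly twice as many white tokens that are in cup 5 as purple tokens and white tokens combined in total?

False

There are 2 white tokens in cup 5.
purple tokens: 15; white tokens: 7; combined: 15 + 7 = 22.
The claim requires 2 = 2 × 22 = 44, which does not hold.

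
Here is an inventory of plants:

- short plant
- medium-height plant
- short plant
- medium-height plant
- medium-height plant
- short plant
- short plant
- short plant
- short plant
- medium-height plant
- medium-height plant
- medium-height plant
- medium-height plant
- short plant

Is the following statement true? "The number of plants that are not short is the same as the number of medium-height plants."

True

plants that are not short: 7.
medium-height plants: 7.
The claim requires 7 = 7, which holds.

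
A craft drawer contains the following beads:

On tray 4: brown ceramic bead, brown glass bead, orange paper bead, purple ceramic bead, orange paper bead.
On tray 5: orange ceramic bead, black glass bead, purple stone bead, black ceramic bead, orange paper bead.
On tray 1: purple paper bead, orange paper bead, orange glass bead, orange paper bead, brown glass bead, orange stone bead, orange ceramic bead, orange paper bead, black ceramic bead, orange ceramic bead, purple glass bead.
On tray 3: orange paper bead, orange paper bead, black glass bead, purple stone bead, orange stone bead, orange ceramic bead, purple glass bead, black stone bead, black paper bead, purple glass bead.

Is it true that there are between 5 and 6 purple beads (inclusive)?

False

purple beads: 7.
The claim requires 5 ≤ 7 ≤ 6, which does not hold.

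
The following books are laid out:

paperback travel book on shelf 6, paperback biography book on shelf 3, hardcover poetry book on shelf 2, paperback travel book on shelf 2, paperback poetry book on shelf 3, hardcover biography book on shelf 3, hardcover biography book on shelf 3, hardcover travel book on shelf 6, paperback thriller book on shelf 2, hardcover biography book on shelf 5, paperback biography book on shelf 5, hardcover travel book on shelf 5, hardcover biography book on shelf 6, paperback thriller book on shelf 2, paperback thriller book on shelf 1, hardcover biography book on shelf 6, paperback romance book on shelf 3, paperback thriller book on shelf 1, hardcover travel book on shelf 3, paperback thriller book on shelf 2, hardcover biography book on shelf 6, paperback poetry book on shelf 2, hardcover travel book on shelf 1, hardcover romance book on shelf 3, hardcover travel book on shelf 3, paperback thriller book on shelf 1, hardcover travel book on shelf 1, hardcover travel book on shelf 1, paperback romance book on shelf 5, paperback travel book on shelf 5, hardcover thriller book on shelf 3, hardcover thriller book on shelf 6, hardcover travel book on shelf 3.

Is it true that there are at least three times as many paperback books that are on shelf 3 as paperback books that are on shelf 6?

paperback books on shelf 3: 3.
paperback books on shelf 6: 1.
The claim requires 3 ≥ 3 × 1 = 3, which holds.

True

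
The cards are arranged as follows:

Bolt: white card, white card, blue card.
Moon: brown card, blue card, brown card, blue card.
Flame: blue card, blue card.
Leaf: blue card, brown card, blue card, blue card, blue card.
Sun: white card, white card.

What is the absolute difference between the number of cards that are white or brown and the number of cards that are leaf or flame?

0

cards that are white or brown: 7. cards that are leaf or flame: 7.
|7 − 7| = 7 − 7 = 0.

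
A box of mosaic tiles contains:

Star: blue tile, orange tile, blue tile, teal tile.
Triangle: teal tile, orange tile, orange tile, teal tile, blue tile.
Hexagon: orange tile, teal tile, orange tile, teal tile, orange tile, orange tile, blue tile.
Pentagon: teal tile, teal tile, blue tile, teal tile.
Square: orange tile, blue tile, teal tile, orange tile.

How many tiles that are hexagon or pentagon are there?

11

hexagon: 7; pentagon: 4; together 7 + 4 = 11.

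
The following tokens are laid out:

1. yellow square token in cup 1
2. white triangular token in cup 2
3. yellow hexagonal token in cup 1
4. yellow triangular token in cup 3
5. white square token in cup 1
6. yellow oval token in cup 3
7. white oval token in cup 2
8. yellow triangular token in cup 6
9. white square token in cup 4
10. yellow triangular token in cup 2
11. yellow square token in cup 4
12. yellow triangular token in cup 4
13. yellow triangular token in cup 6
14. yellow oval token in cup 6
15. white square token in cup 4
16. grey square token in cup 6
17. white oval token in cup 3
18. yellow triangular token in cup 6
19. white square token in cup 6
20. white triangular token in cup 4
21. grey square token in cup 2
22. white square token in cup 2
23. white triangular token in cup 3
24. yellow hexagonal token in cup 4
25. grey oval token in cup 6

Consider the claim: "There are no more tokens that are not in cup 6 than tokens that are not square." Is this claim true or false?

False

There are 18 tokens that are not in cup 6.
There are 16 tokens that are not square.
The claim requires 18 ≤ 16, which does not hold.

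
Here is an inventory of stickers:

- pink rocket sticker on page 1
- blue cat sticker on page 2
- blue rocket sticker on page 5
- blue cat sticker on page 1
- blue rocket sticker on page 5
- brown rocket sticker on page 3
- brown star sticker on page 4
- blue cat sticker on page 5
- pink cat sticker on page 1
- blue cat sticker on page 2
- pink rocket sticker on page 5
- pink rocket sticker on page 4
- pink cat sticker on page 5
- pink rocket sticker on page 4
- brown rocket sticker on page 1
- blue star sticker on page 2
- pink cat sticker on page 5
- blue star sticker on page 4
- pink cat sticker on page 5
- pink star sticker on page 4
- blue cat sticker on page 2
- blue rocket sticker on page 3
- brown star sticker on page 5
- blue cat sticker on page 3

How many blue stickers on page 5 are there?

3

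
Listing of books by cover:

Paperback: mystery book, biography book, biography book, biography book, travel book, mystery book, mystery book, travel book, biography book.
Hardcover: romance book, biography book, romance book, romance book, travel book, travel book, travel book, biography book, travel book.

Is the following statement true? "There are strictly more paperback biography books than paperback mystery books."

True

|paperback biography books| = 4.
|paperback mystery books| = 3.
The claim requires 4 > 3, which holds.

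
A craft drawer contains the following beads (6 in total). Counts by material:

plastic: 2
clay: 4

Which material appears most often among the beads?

Counts by material: clay 4, plastic 2.
The maximum is 4, held uniquely by clay.

clay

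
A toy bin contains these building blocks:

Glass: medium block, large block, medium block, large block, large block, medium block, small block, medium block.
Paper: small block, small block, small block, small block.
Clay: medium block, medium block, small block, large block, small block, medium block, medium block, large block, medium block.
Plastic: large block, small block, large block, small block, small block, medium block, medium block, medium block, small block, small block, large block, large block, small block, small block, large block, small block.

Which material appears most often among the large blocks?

Counts by material (restricted to large blocks): plastic 5, glass 3, clay 2.
The maximum is 5, held uniquely by plastic.

plastic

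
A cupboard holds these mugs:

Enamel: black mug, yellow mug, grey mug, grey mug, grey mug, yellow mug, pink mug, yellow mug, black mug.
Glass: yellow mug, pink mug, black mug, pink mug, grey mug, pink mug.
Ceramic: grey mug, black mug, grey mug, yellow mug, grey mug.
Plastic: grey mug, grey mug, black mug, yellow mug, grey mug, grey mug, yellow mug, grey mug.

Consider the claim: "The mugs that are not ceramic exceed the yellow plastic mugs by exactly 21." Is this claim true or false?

mugs that are not ceramic: 23.
yellow plastic mugs: 2.
The claim requires 23 − 2 (= 21) to equal 21, which holds.

True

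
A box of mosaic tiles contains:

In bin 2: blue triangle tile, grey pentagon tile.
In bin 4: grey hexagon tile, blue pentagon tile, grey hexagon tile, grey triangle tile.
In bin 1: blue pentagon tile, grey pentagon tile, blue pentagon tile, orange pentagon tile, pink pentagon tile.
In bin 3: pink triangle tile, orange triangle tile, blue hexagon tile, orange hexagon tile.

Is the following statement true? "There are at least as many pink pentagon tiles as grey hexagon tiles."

|pink pentagon tiles| = 1.
|grey hexagon tiles| = 2.
The claim requires 1 ≥ 2, which does not hold.

False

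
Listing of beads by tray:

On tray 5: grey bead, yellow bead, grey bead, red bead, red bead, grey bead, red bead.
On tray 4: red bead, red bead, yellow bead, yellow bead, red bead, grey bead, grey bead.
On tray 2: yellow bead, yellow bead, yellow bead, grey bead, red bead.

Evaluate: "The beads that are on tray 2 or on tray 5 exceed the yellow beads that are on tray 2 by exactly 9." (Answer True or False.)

True

|beads on tray 2 or on tray 5| = 12.
|yellow beads on tray 2| = 3.
The claim requires 12 − 3 (= 9) to equal 9, which holds.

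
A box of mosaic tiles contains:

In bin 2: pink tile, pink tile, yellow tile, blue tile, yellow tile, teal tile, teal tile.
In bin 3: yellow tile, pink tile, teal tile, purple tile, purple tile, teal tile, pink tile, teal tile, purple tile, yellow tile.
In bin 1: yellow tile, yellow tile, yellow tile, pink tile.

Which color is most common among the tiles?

yellow

Counts by color: yellow 7, pink 5, teal 5, purple 3, blue 1.
The maximum is 7, held uniquely by yellow.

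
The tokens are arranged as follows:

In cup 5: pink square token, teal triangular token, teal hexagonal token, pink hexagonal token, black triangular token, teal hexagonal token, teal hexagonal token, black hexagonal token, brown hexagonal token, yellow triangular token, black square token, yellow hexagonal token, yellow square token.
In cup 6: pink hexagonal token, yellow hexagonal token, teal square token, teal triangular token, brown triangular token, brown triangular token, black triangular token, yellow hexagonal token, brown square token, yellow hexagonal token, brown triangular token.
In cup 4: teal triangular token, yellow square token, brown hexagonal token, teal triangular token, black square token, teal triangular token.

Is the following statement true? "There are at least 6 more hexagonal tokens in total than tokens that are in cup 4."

There are 12 hexagonal tokens.
There are 6 tokens in cup 4.
The claim requires 12 − 6 = 6 ≥ 6, which holds.

True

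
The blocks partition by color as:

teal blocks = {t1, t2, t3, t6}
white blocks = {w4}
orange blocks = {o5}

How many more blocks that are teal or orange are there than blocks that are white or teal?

0

blocks that are teal or orange: 5.
blocks that are white or teal: 5.
5 − 5 = 0.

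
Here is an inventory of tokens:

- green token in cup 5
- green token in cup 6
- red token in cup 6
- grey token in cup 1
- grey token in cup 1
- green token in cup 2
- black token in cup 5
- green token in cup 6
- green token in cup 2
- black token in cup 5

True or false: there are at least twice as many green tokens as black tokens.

True

green tokens: 5.
black tokens: 2.
The claim requires 5 ≥ 2 × 2 = 4, which holds.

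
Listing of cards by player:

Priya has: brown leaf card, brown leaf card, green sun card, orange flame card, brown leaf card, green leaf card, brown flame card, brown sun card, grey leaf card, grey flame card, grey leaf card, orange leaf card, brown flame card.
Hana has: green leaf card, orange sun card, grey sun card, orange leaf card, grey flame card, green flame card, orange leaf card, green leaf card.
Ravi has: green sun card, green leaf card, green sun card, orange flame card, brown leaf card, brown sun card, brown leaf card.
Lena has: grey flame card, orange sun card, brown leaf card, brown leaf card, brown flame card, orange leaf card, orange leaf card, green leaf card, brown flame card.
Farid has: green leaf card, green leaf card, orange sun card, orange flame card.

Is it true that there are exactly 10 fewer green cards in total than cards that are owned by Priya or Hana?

True

There are 11 green cards.
Count of cards owned by Priya or Hana: 21.
The claim requires 21 − 11 (= 10) to equal 10, which holds.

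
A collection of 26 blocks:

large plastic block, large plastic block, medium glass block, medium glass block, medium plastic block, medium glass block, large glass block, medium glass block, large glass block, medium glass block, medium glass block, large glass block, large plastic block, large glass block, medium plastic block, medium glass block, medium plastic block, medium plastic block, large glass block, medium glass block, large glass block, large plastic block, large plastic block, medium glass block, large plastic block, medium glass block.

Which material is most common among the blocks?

Counts by material: glass 16, plastic 10.
The maximum is 16, held uniquely by glass.

glass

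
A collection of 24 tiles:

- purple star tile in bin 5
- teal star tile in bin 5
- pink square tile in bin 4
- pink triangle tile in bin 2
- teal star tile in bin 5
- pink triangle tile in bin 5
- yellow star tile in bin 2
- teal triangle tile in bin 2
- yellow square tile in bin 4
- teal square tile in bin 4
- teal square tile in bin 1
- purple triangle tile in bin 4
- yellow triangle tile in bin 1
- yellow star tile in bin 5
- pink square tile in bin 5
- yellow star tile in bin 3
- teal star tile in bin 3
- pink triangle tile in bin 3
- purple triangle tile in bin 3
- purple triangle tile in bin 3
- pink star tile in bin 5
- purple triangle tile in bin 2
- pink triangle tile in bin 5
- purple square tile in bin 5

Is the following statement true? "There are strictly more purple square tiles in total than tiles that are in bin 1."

False

purple square tiles: 1.
tiles in bin 1: 2.
The claim requires 1 > 2, which does not hold.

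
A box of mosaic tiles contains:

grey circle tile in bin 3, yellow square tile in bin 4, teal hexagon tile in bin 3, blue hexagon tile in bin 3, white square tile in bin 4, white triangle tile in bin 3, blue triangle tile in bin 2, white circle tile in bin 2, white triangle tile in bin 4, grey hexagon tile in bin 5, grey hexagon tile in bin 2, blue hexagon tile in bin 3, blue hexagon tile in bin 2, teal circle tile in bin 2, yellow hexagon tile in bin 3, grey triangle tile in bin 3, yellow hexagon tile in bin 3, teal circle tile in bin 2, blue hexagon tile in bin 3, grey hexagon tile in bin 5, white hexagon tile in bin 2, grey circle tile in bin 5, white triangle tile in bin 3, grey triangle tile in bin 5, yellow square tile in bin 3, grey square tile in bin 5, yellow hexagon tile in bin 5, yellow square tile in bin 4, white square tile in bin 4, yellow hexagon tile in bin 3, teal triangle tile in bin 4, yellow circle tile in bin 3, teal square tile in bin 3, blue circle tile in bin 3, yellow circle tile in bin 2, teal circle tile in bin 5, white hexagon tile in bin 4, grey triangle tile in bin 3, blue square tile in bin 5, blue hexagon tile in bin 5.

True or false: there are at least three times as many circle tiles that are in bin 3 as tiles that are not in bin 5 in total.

False

circle tiles in bin 3: 3.
tiles that are not in bin 5: 31.
The claim requires 3 ≥ 3 × 31 = 93, which does not hold.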